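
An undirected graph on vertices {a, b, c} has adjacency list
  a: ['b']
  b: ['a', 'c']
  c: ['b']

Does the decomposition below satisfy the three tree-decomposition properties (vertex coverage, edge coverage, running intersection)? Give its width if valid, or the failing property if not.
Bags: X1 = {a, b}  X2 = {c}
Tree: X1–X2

A tree decomposition must satisfy three properties: every vertex lies in some bag; for every edge, both endpoints lie together in some bag; and for every vertex, the bags containing it form a connected subtree. Here edge (b,c) lies in no bag, so the decomposition is invalid.

No — edge (b,c) lies in no bag.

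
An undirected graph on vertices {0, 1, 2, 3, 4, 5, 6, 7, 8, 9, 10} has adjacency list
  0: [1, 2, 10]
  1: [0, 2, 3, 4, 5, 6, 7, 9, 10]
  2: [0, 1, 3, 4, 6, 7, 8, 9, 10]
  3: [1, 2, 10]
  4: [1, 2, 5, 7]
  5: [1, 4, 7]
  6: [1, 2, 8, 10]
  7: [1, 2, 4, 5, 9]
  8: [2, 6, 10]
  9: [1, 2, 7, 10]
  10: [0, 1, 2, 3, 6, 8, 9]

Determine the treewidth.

A width-3 tree decomposition is:
Bags: B1 = {1, 2, 9, 10}  B2 = {1, 2, 3, 10}  B3 = {1, 2, 6, 10}  B4 = {2, 6, 8, 10}  B5 = {1, 2, 7, 9}  B6 = {0, 1, 2, 10}  B7 = {1, 2, 4, 7}  B8 = {1, 4, 5, 7}
Tree: B1–B2, B2–B3, B3–B4, B1–B5, B1–B6, B5–B7, B7–B8
The largest bag has 4 vertices, giving width 3; this decomposition certifies tw(G) ≤ 3. Conversely, {2, 6, 8, 10} is a clique of size 4, and the vertices of any clique must share a bag in every tree decomposition; so some bag has ≥ 4 vertices and tw(G) ≥ 3. The upper and lower bounds meet at 3, so that is the treewidth.

3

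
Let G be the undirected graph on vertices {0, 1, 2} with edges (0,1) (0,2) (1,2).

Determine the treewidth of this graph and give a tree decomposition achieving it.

Treewidth 2.
Bags: B1 = {0, 1, 2}
Tree: (single bag)

With just one bag of size 3, the width is 3 − 1 = 2, so tw(G) ≤ 2. On the other hand G contains the 3-clique {0, 1, 2}. A clique must lie in a single bag of any decomposition, so no decomposition can have width below 2. The upper and lower bounds meet at 2, so that is the treewidth.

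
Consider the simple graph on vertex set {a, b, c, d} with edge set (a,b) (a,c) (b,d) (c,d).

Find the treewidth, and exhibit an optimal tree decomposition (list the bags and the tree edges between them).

Treewidth 2.
One such decomposition:
Bags: B1 = {a, c, d}  B2 = {a, b, d}
Tree: B1–B2

Each bag holds 3 vertices, so the decomposition has width 2, which upper-bounds the treewidth. For the lower bound, G contains the cycle a–c–d–b–a, so G is not a forest; only forests have treewidth ≤ 1, hence tw(G) ≥ 2. The upper and lower bounds meet at 2, so that is the treewidth.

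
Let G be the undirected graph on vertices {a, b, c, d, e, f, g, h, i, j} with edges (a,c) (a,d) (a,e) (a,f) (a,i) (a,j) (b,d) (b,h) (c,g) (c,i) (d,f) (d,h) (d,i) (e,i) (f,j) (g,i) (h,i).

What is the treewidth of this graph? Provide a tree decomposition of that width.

Each bag holds 3 vertices, so the decomposition has width 2, which upper-bounds the treewidth. On the other hand G contains the 3-clique {a, f, j}. A clique must lie in a single bag of any decomposition, so no decomposition can have width below 2. The upper and lower bounds meet at 2, so that is the treewidth.

Treewidth 2.
One such decomposition:
Bags: B1 = {a, d, i}  B2 = {a, c, i}  B3 = {d, h, i}  B4 = {a, e, i}  B5 = {a, d, f}  B6 = {b, d, h}  B7 = {a, f, j}  B8 = {c, g, i}
Tree: B1–B2, B1–B3, B1–B4, B1–B5, B3–B6, B5–B7, B2–B8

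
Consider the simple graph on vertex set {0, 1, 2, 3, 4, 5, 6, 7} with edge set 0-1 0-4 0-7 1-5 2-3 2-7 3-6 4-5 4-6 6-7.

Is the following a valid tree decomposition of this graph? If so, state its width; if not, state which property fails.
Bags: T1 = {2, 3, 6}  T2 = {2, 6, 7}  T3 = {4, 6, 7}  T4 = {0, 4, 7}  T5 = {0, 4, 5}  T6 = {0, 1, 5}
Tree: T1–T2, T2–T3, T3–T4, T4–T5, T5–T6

Every vertex of G appears in some bag (union = {0, 1, 2, 3, 4, 5, 6, 7}); every edge is covered by a bag; and for each vertex v the set of bags containing v is connected in the bag tree. The decomposition is therefore valid. The largest bag has 3 vertices, so the width is 2.

Yes; width 2.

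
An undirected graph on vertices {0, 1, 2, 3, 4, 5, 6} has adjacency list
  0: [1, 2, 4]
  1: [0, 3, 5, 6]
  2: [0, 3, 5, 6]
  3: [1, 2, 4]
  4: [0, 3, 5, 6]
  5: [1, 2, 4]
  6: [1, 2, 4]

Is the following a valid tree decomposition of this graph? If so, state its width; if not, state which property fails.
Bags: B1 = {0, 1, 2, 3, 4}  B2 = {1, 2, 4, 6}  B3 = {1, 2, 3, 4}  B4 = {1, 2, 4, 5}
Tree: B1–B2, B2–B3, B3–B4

A tree decomposition must satisfy three properties: every vertex lies in some bag; for every edge, both endpoints lie together in some bag; and for every vertex, the bags containing it form a connected subtree. Here bags containing vertex 3 are not connected in the tree, so the decomposition is invalid.

No — bags containing vertex 3 are not connected in the tree.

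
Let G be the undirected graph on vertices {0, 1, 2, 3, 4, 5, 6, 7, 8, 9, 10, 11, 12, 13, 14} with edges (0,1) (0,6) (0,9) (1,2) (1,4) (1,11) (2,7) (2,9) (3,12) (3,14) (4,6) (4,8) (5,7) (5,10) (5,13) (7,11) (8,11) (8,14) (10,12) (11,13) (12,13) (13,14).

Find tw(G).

A width-3 tree decomposition is:
Bags: B1 = {0, 2, 6, 9}  B2 = {0, 1, 2, 6}  B3 = {1, 2, 4, 6}  B4 = {1, 2, 4, 7}  B5 = {1, 4, 7, 11}  B6 = {4, 7, 8, 11}  B7 = {5, 7, 8, 11}  B8 = {5, 8, 11, 13}  B9 = {5, 8, 13, 14}  B10 = {5, 10, 13, 14}  B11 = {10, 12, 13, 14}  B12 = {3, 10, 12, 14}
Tree: B1–B2, B2–B3, B3–B4, B4–B5, B5–B6, B6–B7, B7–B8, B8–B9, B9–B10, B10–B11, B11–B12
Every bag has size at most 4, so the width is 4 − 1 = 3 and tw(G) ≤ 3. For the lower bound: the 4 vertex sets {0,6,9}, {2}, {1}, {4,7,8,11} are disjoint, each induces a connected subgraph, and every pair is joined by at least one edge of G. Contracting each set to a single vertex therefore yields K_{4} as a minor, and since treewidth is minor-monotone, tw(G) ≥ tw(K_{4}) = 3. Hence tw(G) = 3 exactly.

3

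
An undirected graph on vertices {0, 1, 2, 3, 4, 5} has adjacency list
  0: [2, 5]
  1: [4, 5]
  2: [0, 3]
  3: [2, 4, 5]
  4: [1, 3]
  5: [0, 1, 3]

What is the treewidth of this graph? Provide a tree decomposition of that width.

Treewidth 2.
One such decomposition:
Bags: B1 = {0, 2, 3}  B2 = {0, 3, 5}  B3 = {3, 4, 5}  B4 = {1, 4, 5}
Tree: B1–B2, B2–B3, B3–B4

The largest bag has 3 vertices, giving width 2; this decomposition certifies tw(G) ≤ 2. For the lower bound, G contains the cycle 2–0–5–3–2, so G is not a forest; only forests have treewidth ≤ 1, hence tw(G) ≥ 2. Combining the bounds, tw(G) = 2.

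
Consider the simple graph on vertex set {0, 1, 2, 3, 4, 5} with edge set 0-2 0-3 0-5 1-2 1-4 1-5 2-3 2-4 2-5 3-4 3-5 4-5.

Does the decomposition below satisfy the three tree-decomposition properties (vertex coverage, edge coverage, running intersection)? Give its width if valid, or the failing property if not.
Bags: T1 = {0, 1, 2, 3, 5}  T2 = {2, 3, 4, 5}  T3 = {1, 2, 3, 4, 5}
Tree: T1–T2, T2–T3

A tree decomposition must satisfy three properties: every vertex lies in some bag; for every edge, both endpoints lie together in some bag; and for every vertex, the bags containing it form a connected subtree. Here bags containing vertex 1 are not connected in the tree, so the decomposition is invalid.

No — bags containing vertex 1 are not connected in the tree.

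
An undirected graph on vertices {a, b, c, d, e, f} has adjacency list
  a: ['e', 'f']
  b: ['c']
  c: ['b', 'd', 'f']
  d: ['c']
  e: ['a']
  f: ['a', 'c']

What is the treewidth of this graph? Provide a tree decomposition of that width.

The largest bag has 2 vertices, giving width 1; this decomposition certifies tw(G) ≤ 1. G has an edge, so its treewidth is at least 1. Hence tw(G) = 1 exactly.

Treewidth 1.
One such decomposition:
Bags: B1 = {c, d}  B2 = {c, f}  B3 = {a, f}  B4 = {b, c}  B5 = {a, e}
Tree: B1–B2, B2–B3, B1–B4, B3–B5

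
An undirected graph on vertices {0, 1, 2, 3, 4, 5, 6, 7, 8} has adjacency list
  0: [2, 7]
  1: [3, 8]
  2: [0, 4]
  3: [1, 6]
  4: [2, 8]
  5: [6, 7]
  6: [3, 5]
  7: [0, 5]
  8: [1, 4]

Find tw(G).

2

A width-2 tree decomposition is:
Bags: B1 = {0, 2, 4}  B2 = {0, 4, 7}  B3 = {4, 5, 7}  B4 = {4, 5, 6}  B5 = {3, 4, 6}  B6 = {1, 3, 4}  B7 = {1, 4, 8}
Tree: B1–B2, B2–B3, B3–B4, B4–B5, B5–B6, B6–B7
The largest bag has 3 vertices, giving width 2; this decomposition certifies tw(G) ≤ 2. The edges 4–2–0–7–5–6–3–1–8–4 form a cycle, so G is not a tree and its treewidth is at least 2. Combining the bounds, tw(G) = 2.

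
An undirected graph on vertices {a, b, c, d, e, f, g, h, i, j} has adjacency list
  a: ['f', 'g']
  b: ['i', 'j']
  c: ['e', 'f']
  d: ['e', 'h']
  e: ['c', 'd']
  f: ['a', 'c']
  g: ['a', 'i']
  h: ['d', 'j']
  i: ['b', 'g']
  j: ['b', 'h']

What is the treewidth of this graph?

2

A width-2 tree decomposition is:
Bags: B1 = {a, g, i}  B2 = {a, b, i}  B3 = {a, b, j}  B4 = {a, h, j}  B5 = {a, d, h}  B6 = {a, d, e}  B7 = {a, c, e}  B8 = {a, c, f}
Tree: B1–B2, B2–B3, B3–B4, B4–B5, B5–B6, B6–B7, B7–B8
Each bag holds 3 vertices, so the decomposition has width 2, which upper-bounds the treewidth. The edges a–g–i–b–j–h–d–e–c–f–a form a cycle, so G is not a tree and its treewidth is at least 2. The upper and lower bounds meet at 2, so that is the treewidth.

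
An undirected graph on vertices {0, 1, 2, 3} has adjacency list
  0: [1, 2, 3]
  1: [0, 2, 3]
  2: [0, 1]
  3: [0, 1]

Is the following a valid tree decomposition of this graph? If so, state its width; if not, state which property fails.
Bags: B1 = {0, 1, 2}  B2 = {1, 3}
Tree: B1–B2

No — edge (0,3) lies in no bag.

A tree decomposition must satisfy three properties: every vertex lies in some bag; for every edge, both endpoints lie together in some bag; and for every vertex, the bags containing it form a connected subtree. Here edge (0,3) lies in no bag, so the decomposition is invalid.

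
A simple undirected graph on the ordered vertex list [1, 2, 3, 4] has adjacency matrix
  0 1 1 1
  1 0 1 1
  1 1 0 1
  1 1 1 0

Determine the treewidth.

A width-3 tree decomposition is:
Bags: B1 = {1, 2, 3, 4}
Tree: (single bag)
With just one bag of size 4, the width is 4 − 1 = 3, so tw(G) ≤ 3. For the lower bound, the 4 vertices {1, 2, 3, 4} are pairwise adjacent, and any tree decomposition puts a clique entirely inside one bag — forcing width ≥ 3. The upper and lower bounds meet at 3, so that is the treewidth.

3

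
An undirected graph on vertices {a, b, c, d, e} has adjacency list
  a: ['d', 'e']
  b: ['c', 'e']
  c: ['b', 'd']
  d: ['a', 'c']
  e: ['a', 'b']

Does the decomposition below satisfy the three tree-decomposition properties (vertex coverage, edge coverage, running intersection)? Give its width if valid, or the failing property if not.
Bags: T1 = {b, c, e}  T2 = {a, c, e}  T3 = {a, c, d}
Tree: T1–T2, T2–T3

Yes; width 2.

Checking the three conditions: (i) the bags cover all of {a, b, c, d, e}; (ii) for each edge, some bag contains both endpoints; (iii) the bags containing any fixed vertex form a subtree. All hold, so the decomposition is valid with width 3 − 1 = 2.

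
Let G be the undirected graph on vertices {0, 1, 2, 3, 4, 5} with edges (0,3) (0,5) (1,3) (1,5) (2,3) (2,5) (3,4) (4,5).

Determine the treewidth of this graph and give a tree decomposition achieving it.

Each bag holds 3 vertices, so the decomposition has width 2, which upper-bounds the treewidth. Since 3–4–5–0–3 is a cycle in G, G is not acyclic. Forests are exactly the graphs of treewidth ≤ 1, so tw(G) ≥ 2. Hence tw(G) = 2 exactly.

Treewidth 2.
One such decomposition:
Bags: B1 = {3, 4, 5}  B2 = {0, 3, 5}  B3 = {1, 3, 5}  B4 = {2, 3, 5}
Tree: B1–B2, B2–B3, B3–B4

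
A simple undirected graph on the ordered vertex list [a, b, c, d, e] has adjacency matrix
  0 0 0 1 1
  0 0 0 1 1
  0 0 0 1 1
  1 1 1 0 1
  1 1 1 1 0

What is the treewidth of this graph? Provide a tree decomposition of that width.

Treewidth 2.
Bags: B1 = {a, d, e}  B2 = {c, d, e}  B3 = {b, d, e}
Tree: B1–B2, B1–B3

The largest bag has 3 vertices, giving width 2; this decomposition certifies tw(G) ≤ 2. Conversely, {c, d, e} is a clique of size 3, and the vertices of any clique must share a bag in every tree decomposition; so some bag has ≥ 3 vertices and tw(G) ≥ 2. Combining the bounds, tw(G) = 2.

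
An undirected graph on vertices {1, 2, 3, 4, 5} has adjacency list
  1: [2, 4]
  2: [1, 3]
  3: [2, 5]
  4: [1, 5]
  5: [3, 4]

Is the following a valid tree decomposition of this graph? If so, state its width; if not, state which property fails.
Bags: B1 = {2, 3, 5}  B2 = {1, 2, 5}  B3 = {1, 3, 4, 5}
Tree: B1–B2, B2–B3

No — bags containing vertex 3 are not connected in the tree.

A tree decomposition must satisfy three properties: every vertex lies in some bag; for every edge, both endpoints lie together in some bag; and for every vertex, the bags containing it form a connected subtree. Here bags containing vertex 3 are not connected in the tree, so the decomposition is invalid.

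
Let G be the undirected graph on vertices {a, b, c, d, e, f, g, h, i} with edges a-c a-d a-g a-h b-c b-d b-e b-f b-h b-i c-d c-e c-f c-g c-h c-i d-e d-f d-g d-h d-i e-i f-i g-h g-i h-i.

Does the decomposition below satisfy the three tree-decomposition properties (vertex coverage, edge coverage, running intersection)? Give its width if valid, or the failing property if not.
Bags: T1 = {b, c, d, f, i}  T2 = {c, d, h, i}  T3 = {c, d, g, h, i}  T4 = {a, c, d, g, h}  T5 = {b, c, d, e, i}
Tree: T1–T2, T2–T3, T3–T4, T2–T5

No — edge (b,h) lies in no bag.

A tree decomposition must satisfy three properties: every vertex lies in some bag; for every edge, both endpoints lie together in some bag; and for every vertex, the bags containing it form a connected subtree. Here edge (b,h) lies in no bag, so the decomposition is invalid.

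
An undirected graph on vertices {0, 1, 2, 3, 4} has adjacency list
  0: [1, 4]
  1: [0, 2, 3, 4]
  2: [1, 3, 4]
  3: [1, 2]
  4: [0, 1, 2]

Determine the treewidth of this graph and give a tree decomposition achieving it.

Treewidth 2.
One such decomposition:
Bags: B1 = {0, 1, 4}  B2 = {1, 2, 4}  B3 = {1, 2, 3}
Tree: B1–B2, B2–B3

Each bag holds 3 vertices, so the decomposition has width 2, which upper-bounds the treewidth. On the other hand G contains the 3-clique {0, 1, 4}. A clique must lie in a single bag of any decomposition, so no decomposition can have width below 2. Therefore the treewidth is 2.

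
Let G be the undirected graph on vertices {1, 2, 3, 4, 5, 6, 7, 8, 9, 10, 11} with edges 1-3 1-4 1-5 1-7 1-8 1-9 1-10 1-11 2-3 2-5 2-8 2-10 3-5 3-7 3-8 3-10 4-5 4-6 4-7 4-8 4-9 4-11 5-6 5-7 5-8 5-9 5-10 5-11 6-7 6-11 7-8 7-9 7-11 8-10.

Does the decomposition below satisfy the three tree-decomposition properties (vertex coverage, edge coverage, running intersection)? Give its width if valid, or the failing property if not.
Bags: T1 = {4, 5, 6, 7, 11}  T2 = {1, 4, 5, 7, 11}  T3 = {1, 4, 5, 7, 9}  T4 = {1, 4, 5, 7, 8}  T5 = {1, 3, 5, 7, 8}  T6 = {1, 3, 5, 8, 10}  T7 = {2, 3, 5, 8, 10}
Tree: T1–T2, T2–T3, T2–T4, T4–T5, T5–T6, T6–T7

Checking the three conditions: (i) the bags cover all of {1, 2, 3, 4, 5, 6, 7, 8, 9, 10, 11}; (ii) for each edge, some bag contains both endpoints; (iii) the bags containing any fixed vertex form a subtree. All hold, so the decomposition is valid with width 5 − 1 = 4.

Yes; width 4.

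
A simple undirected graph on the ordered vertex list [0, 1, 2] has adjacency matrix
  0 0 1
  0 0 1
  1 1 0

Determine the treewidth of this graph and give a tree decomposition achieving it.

Treewidth 1.
One optimal decomposition is:
Bags: B1 = {0, 2}  B2 = {1, 2}
Tree: B1–B2

Every bag has size at most 2, so the width is 2 − 1 = 1 and tw(G) ≤ 1. G has an edge, so its treewidth is at least 1. The upper and lower bounds meet at 1, so that is the treewidth.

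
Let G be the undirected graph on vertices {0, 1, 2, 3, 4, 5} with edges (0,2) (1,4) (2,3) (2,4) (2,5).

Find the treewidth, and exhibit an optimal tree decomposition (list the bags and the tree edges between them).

The largest bag has 2 vertices, giving width 1; this decomposition certifies tw(G) ≤ 1. Any graph with an edge has treewidth ≥ 1, and G has the edge 2–4. Combining the bounds, tw(G) = 1.

Treewidth 1.
One optimal decomposition is:
Bags: B1 = {2, 4}  B2 = {1, 4}  B3 = {0, 2}  B4 = {2, 5}  B5 = {2, 3}
Tree: B1–B2, B1–B3, B1–B4, B1–B5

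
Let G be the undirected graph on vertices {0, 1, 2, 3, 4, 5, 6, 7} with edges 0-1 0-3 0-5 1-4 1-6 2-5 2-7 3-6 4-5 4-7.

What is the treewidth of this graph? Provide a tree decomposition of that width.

Each bag holds 3 vertices, so the decomposition has width 2, which upper-bounds the treewidth. Since 2–7–4–5–2 is a cycle in G, G is not acyclic. Forests are exactly the graphs of treewidth ≤ 1, so tw(G) ≥ 2. The upper and lower bounds meet at 2, so that is the treewidth.

Treewidth 2.
One such decomposition:
Bags: B1 = {2, 5, 7}  B2 = {4, 5, 7}  B3 = {0, 4, 5}  B4 = {0, 1, 4}  B5 = {0, 1, 3}  B6 = {1, 3, 6}
Tree: B1–B2, B2–B3, B3–B4, B4–B5, B5–B6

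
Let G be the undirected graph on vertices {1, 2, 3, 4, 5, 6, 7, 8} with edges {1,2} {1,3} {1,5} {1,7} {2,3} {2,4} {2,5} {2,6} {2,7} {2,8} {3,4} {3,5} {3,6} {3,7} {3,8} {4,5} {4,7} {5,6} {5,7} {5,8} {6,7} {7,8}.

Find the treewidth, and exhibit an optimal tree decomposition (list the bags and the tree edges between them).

Treewidth 4.
One optimal decomposition is:
Bags: B1 = {2, 3, 4, 5, 7}  B2 = {2, 3, 5, 6, 7}  B3 = {1, 2, 3, 5, 7}  B4 = {2, 3, 5, 7, 8}
Tree: B1–B2, B1–B3, B3–B4

The largest bag has 5 vertices, giving width 4; this decomposition certifies tw(G) ≤ 4. On the other hand G contains the 5-clique {2, 3, 5, 7, 8}. A clique must lie in a single bag of any decomposition, so no decomposition can have width below 4. The upper and lower bounds meet at 4, so that is the treewidth.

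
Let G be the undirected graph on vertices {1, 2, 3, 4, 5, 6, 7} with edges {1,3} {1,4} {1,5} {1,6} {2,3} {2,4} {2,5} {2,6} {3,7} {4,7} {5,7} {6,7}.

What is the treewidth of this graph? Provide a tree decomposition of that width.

Each bag holds 4 vertices, so the decomposition has width 3, which upper-bounds the treewidth. For the lower bound: the 4 vertex sets {1,3}, {2,5}, {7}, {6} are disjoint, each induces a connected subgraph, and every pair is joined by at least one edge of G. Contracting each set to a single vertex therefore yields K_{4} as a minor, and since treewidth is minor-monotone, tw(G) ≥ tw(K_{4}) = 3. Hence tw(G) = 3 exactly.

Treewidth 3.
One optimal decomposition is:
Bags: B1 = {1, 2, 3, 7}  B2 = {1, 2, 5, 7}  B3 = {1, 2, 6, 7}  B4 = {1, 2, 4, 7}
Tree: B1–B2, B2–B3, B3–B4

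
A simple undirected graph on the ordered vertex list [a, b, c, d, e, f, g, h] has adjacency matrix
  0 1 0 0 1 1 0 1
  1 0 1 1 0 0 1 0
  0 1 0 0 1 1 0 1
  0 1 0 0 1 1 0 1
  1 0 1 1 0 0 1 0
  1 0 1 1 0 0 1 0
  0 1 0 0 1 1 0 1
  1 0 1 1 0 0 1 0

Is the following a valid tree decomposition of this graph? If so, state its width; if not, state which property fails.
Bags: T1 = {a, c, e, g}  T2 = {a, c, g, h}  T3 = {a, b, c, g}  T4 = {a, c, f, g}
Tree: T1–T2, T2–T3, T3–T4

A tree decomposition must satisfy three properties: every vertex lies in some bag; for every edge, both endpoints lie together in some bag; and for every vertex, the bags containing it form a connected subtree. Here vertex d appears in no bag, so the decomposition is invalid.

No — vertex d appears in no bag.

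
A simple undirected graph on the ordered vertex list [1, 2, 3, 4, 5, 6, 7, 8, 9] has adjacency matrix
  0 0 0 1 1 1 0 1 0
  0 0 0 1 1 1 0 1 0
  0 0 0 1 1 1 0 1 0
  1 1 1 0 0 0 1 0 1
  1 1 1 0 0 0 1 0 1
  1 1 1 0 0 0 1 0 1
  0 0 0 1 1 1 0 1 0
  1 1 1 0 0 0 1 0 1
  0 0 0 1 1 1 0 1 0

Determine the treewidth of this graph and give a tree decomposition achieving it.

Treewidth 4.
One optimal decomposition is:
Bags: B1 = {4, 5, 6, 8, 9}  B2 = {1, 4, 5, 6, 8}  B3 = {3, 4, 5, 6, 8}  B4 = {4, 5, 6, 7, 8}  B5 = {2, 4, 5, 6, 8}
Tree: B1–B2, B2–B3, B3–B4, B4–B5

Each bag holds 5 vertices, so the decomposition has width 4, which upper-bounds the treewidth. For the lower bound: the 5 vertex sets {6,9}, {1,4}, {3,5}, {8}, {7} are disjoint, each induces a connected subgraph, and every pair is joined by at least one edge of G. Contracting each set to a single vertex therefore yields K_{5} as a minor, and since treewidth is minor-monotone, tw(G) ≥ tw(K_{5}) = 4. Therefore the treewidth is 4.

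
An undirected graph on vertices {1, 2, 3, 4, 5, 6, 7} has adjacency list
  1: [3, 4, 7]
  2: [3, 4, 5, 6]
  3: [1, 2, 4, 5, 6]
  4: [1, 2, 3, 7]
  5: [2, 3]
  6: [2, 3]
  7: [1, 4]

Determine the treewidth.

2

A width-2 tree decomposition is:
Bags: B1 = {1, 3, 4}  B2 = {2, 3, 4}  B3 = {2, 3, 6}  B4 = {1, 4, 7}  B5 = {2, 3, 5}
Tree: B1–B2, B2–B3, B1–B4, B3–B5
The largest bag has 3 vertices, giving width 2; this decomposition certifies tw(G) ≤ 2. For the lower bound, the 3 vertices {1, 3, 4} are pairwise adjacent, and any tree decomposition puts a clique entirely inside one bag — forcing width ≥ 2. The upper and lower bounds meet at 2, so that is the treewidth.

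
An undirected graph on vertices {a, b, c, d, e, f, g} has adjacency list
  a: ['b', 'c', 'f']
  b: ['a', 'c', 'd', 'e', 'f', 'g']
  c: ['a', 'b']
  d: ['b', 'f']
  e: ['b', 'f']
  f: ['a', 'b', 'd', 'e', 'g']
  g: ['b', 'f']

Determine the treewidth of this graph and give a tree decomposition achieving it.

Every bag has size at most 3, so the width is 3 − 1 = 2 and tw(G) ≤ 2. For the lower bound, the 3 vertices {a, b, c} are pairwise adjacent, and any tree decomposition puts a clique entirely inside one bag — forcing width ≥ 2. Therefore the treewidth is 2.

Treewidth 2.
One optimal decomposition is:
Bags: B1 = {a, b, f}  B2 = {a, b, c}  B3 = {b, e, f}  B4 = {b, f, g}  B5 = {b, d, f}
Tree: B1–B2, B1–B3, B3–B4, B1–B5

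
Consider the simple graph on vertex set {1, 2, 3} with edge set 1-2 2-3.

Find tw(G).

A width-1 tree decomposition is:
Bags: B1 = {1, 2}  B2 = {2, 3}
Tree: B1–B2
The largest bag has 2 vertices, giving width 1; this decomposition certifies tw(G) ≤ 1. G has an edge, so its treewidth is at least 1. Hence tw(G) = 1 exactly.

1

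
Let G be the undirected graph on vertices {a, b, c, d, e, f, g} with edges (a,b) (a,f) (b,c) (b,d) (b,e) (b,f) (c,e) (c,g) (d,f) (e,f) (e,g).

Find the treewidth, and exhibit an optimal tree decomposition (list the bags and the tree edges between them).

Each bag holds 3 vertices, so the decomposition has width 2, which upper-bounds the treewidth. On the other hand G contains the 3-clique {c, e, g}. A clique must lie in a single bag of any decomposition, so no decomposition can have width below 2. Therefore the treewidth is 2.

Treewidth 2.
One such decomposition:
Bags: B1 = {b, e, f}  B2 = {b, c, e}  B3 = {c, e, g}  B4 = {a, b, f}  B5 = {b, d, f}
Tree: B1–B2, B2–B3, B1–B4, B4–B5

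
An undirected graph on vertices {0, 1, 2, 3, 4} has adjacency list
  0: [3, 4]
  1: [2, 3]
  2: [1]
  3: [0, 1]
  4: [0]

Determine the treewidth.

1

A width-1 tree decomposition is:
Bags: B1 = {1, 2}  B2 = {1, 3}  B3 = {0, 3}  B4 = {0, 4}
Tree: B1–B2, B2–B3, B3–B4
The largest bag has 2 vertices, giving width 1; this decomposition certifies tw(G) ≤ 1. Since G has at least one edge (e.g. 2–1), it is not an edgeless graph, so tw(G) ≥ 1. Combining the bounds, tw(G) = 1.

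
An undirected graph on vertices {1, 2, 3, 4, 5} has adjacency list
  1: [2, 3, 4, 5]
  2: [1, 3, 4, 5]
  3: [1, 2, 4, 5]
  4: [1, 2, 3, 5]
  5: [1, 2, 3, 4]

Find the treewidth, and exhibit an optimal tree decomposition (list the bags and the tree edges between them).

Treewidth 4.
One optimal decomposition is:
Bags: B1 = {1, 2, 3, 4, 5}
Tree: (single bag)

A single bag containing all 5 vertices is trivially a valid decomposition of width 4. For the lower bound, the 5 vertices {1, 2, 3, 4, 5} are pairwise adjacent, and any tree decomposition puts a clique entirely inside one bag — forcing width ≥ 4. Therefore the treewidth is 4.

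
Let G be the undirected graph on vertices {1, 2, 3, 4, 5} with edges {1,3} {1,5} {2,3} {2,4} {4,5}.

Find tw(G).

2

A width-2 tree decomposition is:
Bags: B1 = {1, 3, 5}  B2 = {2, 3, 5}  B3 = {2, 4, 5}
Tree: B1–B2, B2–B3
Every bag has size at most 3, so the width is 3 − 1 = 2 and tw(G) ≤ 2. For the lower bound, G contains the cycle 5–1–3–2–4–5, so G is not a forest; only forests have treewidth ≤ 1, hence tw(G) ≥ 2. Hence tw(G) = 2 exactly.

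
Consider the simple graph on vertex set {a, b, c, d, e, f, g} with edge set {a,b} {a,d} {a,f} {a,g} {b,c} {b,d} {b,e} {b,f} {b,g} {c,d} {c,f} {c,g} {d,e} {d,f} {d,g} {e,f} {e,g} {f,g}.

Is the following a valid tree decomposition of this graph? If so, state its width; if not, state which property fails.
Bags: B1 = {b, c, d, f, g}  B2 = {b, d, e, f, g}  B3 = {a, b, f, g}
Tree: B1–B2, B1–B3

No — edge (d,a) lies in no bag.

A tree decomposition must satisfy three properties: every vertex lies in some bag; for every edge, both endpoints lie together in some bag; and for every vertex, the bags containing it form a connected subtree. Here edge (d,a) lies in no bag, so the decomposition is invalid.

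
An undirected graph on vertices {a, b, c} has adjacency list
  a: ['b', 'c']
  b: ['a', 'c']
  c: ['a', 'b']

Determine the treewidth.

A width-2 tree decomposition is:
Bags: B1 = {a, b, c}
Tree: (single bag)
With just one bag of size 3, the width is 3 − 1 = 2, so tw(G) ≤ 2. Conversely, {a, b, c} is a clique of size 3, and the vertices of any clique must share a bag in every tree decomposition; so some bag has ≥ 3 vertices and tw(G) ≥ 2. Combining the bounds, tw(G) = 2.

2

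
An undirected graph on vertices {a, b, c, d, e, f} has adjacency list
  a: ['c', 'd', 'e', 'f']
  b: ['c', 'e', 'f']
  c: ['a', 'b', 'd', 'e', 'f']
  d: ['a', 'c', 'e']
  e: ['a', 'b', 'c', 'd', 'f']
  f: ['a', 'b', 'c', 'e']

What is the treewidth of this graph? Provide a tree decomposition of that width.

Each bag holds 4 vertices, so the decomposition has width 3, which upper-bounds the treewidth. For the lower bound, the 4 vertices {a, c, d, e} are pairwise adjacent, and any tree decomposition puts a clique entirely inside one bag — forcing width ≥ 3. Combining the bounds, tw(G) = 3.

Treewidth 3.
Bags: B1 = {a, c, d, e}  B2 = {a, c, e, f}  B3 = {b, c, e, f}
Tree: B1–B2, B2–B3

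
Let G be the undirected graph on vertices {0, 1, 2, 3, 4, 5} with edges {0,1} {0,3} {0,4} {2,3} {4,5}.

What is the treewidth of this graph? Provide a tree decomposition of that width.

Treewidth 1.
One optimal decomposition is:
Bags: B1 = {0, 4}  B2 = {0, 3}  B3 = {4, 5}  B4 = {2, 3}  B5 = {0, 1}
Tree: B1–B2, B1–B3, B2–B4, B1–B5

Each bag holds 2 vertices, so the decomposition has width 1, which upper-bounds the treewidth. G has an edge, so its treewidth is at least 1. The upper and lower bounds meet at 1, so that is the treewidth.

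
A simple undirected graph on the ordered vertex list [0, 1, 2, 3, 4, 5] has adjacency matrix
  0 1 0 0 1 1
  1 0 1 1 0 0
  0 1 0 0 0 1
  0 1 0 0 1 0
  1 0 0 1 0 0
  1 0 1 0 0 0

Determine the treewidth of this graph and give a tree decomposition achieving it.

Treewidth 2.
One optimal decomposition is:
Bags: B1 = {0, 2, 5}  B2 = {0, 1, 2}  B3 = {0, 1, 4}  B4 = {1, 3, 4}
Tree: B1–B2, B2–B3, B3–B4

Every bag has size at most 3, so the width is 3 − 1 = 2 and tw(G) ≤ 2. Since 5–2–1–0–5 is a cycle in G, G is not acyclic. Forests are exactly the graphs of treewidth ≤ 1, so tw(G) ≥ 2. Combining the bounds, tw(G) = 2.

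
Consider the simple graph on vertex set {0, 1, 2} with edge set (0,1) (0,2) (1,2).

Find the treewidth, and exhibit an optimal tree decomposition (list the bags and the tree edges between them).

A single bag containing all 3 vertices is trivially a valid decomposition of width 2. Conversely, {0, 1, 2} is a clique of size 3, and the vertices of any clique must share a bag in every tree decomposition; so some bag has ≥ 3 vertices and tw(G) ≥ 2. Combining the bounds, tw(G) = 2.

Treewidth 2.
One optimal decomposition is:
Bags: B1 = {0, 1, 2}
Tree: (single bag)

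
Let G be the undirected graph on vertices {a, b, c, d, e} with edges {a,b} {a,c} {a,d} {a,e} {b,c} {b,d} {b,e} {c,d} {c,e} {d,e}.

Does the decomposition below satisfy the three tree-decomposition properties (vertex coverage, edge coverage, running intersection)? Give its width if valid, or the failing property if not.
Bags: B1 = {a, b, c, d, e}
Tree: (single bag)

Yes; width 4.

Vertex coverage: the bags together contain {a, b, c, d, e}, the full vertex set. Edge coverage: each edge of G has both endpoints in at least one bag. Running intersection: for every vertex, the bags containing it form a connected subtree. All three properties hold, so this is a valid tree decomposition of width max|bag| − 1 = 4, and hence tw(G) ≤ 4.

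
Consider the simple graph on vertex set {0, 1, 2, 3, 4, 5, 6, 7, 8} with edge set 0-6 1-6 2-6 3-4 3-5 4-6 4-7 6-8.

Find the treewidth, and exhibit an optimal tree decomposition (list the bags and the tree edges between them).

Treewidth 1.
Bags: B1 = {2, 6}  B2 = {0, 6}  B3 = {4, 6}  B4 = {3, 4}  B5 = {1, 6}  B6 = {6, 8}  B7 = {4, 7}  B8 = {3, 5}
Tree: B1–B2, B1–B3, B3–B4, B2–B5, B3–B6, B4–B7, B4–B8

The largest bag has 2 vertices, giving width 1; this decomposition certifies tw(G) ≤ 1. Any graph with an edge has treewidth ≥ 1, and G has the edge 6–2. The upper and lower bounds meet at 1, so that is the treewidth.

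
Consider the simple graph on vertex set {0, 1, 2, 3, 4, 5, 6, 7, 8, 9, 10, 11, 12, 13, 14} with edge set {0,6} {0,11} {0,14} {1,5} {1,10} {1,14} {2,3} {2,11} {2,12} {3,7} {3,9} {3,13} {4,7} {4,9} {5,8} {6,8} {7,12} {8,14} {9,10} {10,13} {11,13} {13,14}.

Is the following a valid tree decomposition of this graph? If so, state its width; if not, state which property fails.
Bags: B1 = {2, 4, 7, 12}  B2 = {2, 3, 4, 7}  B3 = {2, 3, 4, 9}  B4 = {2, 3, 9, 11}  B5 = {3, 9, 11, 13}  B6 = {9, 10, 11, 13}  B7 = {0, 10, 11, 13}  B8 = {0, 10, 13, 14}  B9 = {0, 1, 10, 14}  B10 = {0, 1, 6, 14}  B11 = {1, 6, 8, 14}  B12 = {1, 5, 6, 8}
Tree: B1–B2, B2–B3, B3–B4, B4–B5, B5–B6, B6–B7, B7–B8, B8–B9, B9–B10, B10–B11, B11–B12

Every vertex of G appears in some bag (union = {0, 1, 2, 3, 4, 5, 6, 7, 8, 9, 10, 11, 12, 13, 14}); every edge is covered by a bag; and for each vertex v the set of bags containing v is connected in the bag tree. The decomposition is therefore valid. The largest bag has 4 vertices, so the width is 3.

Yes; width 3.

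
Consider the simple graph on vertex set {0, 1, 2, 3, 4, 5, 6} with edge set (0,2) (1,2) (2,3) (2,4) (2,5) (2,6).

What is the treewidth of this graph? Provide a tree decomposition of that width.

Treewidth 1.
Bags: B1 = {2, 6}  B2 = {2, 4}  B3 = {1, 2}  B4 = {2, 3}  B5 = {0, 2}  B6 = {2, 5}
Tree: B1–B2, B2–B3, B2–B4, B4–B5, B2–B6

Each bag holds 2 vertices, so the decomposition has width 1, which upper-bounds the treewidth. G has an edge, so its treewidth is at least 1. Combining the bounds, tw(G) = 1.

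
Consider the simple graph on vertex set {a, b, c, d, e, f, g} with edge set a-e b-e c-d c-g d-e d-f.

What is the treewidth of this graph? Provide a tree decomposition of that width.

Treewidth 1.
Bags: B1 = {d, e}  B2 = {b, e}  B3 = {c, d}  B4 = {a, e}  B5 = {c, g}  B6 = {d, f}
Tree: B1–B2, B1–B3, B2–B4, B3–B5, B3–B6

Every bag has size at most 2, so the width is 2 − 1 = 1 and tw(G) ≤ 1. G has an edge, so its treewidth is at least 1. The upper and lower bounds meet at 1, so that is the treewidth.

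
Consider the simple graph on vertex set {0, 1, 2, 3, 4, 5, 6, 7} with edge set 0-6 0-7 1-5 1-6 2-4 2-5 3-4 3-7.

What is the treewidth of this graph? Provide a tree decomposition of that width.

Treewidth 2.
Bags: B1 = {2, 3, 4}  B2 = {2, 3, 5}  B3 = {1, 3, 5}  B4 = {1, 3, 6}  B5 = {0, 3, 6}  B6 = {0, 3, 7}
Tree: B1–B2, B2–B3, B3–B4, B4–B5, B5–B6

Each bag holds 3 vertices, so the decomposition has width 2, which upper-bounds the treewidth. For the lower bound, G contains the cycle 3–4–2–5–1–6–0–7–3, so G is not a forest; only forests have treewidth ≤ 1, hence tw(G) ≥ 2. Therefore the treewidth is 2.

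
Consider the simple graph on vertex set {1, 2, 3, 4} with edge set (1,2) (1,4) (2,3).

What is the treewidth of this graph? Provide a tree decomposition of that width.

Treewidth 1.
One optimal decomposition is:
Bags: B1 = {1, 2}  B2 = {2, 3}  B3 = {1, 4}
Tree: B1–B2, B1–B3

The largest bag has 2 vertices, giving width 1; this decomposition certifies tw(G) ≤ 1. Since G has at least one edge (e.g. 1–2), it is not an edgeless graph, so tw(G) ≥ 1. Combining the bounds, tw(G) = 1.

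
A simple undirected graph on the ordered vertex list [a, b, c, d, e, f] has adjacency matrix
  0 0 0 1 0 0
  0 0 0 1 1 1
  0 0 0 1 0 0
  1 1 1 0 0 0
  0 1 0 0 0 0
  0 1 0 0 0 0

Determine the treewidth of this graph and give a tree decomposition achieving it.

Treewidth 1.
One such decomposition:
Bags: B1 = {b, d}  B2 = {b, f}  B3 = {c, d}  B4 = {a, d}  B5 = {b, e}
Tree: B1–B2, B1–B3, B3–B4, B2–B5

Every bag has size at most 2, so the width is 2 − 1 = 1 and tw(G) ≤ 1. Any graph with an edge has treewidth ≥ 1, and G has the edge b–d. The upper and lower bounds meet at 1, so that is the treewidth.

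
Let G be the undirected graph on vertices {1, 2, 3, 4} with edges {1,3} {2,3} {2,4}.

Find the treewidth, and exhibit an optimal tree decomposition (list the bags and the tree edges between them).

The largest bag has 2 vertices, giving width 1; this decomposition certifies tw(G) ≤ 1. Any graph with an edge has treewidth ≥ 1, and G has the edge 4–2. Hence tw(G) = 1 exactly.

Treewidth 1.
Bags: B1 = {2, 4}  B2 = {2, 3}  B3 = {1, 3}
Tree: B1–B2, B2–B3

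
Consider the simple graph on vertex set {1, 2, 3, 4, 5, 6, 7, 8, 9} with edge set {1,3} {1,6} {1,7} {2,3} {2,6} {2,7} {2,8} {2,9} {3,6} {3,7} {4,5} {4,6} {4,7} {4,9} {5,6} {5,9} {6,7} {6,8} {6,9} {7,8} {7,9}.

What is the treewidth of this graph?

A width-3 tree decomposition is:
Bags: B1 = {2, 6, 7, 8}  B2 = {2, 3, 6, 7}  B3 = {1, 3, 6, 7}  B4 = {2, 6, 7, 9}  B5 = {4, 6, 7, 9}  B6 = {4, 5, 6, 9}
Tree: B1–B2, B2–B3, B1–B4, B4–B5, B5–B6
Each bag holds 4 vertices, so the decomposition has width 3, which upper-bounds the treewidth. Conversely, {4, 5, 6, 9} is a clique of size 4, and the vertices of any clique must share a bag in every tree decomposition; so some bag has ≥ 4 vertices and tw(G) ≥ 3. Therefore the treewidth is 3.

3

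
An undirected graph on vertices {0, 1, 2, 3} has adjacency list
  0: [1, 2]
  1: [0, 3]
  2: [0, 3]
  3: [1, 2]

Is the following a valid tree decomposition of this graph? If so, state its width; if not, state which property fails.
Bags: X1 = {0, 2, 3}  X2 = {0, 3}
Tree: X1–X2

A tree decomposition must satisfy three properties: every vertex lies in some bag; for every edge, both endpoints lie together in some bag; and for every vertex, the bags containing it form a connected subtree. Here vertex 1 appears in no bag, so the decomposition is invalid.

No — vertex 1 appears in no bag.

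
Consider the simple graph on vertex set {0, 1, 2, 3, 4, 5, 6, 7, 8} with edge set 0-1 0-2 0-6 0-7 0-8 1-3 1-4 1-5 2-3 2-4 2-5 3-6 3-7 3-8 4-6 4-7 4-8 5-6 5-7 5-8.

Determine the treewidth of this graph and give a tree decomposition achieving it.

Treewidth 4.
One optimal decomposition is:
Bags: B1 = {0, 3, 4, 5, 7}  B2 = {0, 3, 4, 5, 8}  B3 = {0, 2, 3, 4, 5}  B4 = {0, 3, 4, 5, 6}  B5 = {0, 1, 3, 4, 5}
Tree: B1–B2, B2–B3, B3–B4, B4–B5

Every bag has size at most 5, so the width is 5 − 1 = 4 and tw(G) ≤ 4. For the lower bound: the 5 vertex sets {0,7}, {5,8}, {2,4}, {3}, {6} are disjoint, each induces a connected subgraph, and every pair is joined by at least one edge of G. Contracting each set to a single vertex therefore yields K_{5} as a minor, and since treewidth is minor-monotone, tw(G) ≥ tw(K_{5}) = 4. Therefore the treewidth is 4.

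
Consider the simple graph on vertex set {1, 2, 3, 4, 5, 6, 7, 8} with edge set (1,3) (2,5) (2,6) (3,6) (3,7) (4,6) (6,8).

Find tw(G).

1

A width-1 tree decomposition is:
Bags: B1 = {3, 6}  B2 = {4, 6}  B3 = {2, 6}  B4 = {6, 8}  B5 = {1, 3}  B6 = {3, 7}  B7 = {2, 5}
Tree: B1–B2, B1–B3, B1–B4, B1–B5, B5–B6, B3–B7
The largest bag has 2 vertices, giving width 1; this decomposition certifies tw(G) ≤ 1. Since G has at least one edge (e.g. 3–6), it is not an edgeless graph, so tw(G) ≥ 1. Combining the bounds, tw(G) = 1.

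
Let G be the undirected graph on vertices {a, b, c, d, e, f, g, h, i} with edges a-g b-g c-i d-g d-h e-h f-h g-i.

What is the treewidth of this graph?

A width-1 tree decomposition is:
Bags: B1 = {d, g}  B2 = {a, g}  B3 = {b, g}  B4 = {d, h}  B5 = {g, i}  B6 = {c, i}  B7 = {f, h}  B8 = {e, h}
Tree: B1–B2, B2–B3, B1–B4, B3–B5, B5–B6, B4–B7, B7–B8
The largest bag has 2 vertices, giving width 1; this decomposition certifies tw(G) ≤ 1. Any graph with an edge has treewidth ≥ 1, and G has the edge g–d. The upper and lower bounds meet at 1, so that is the treewidth.

1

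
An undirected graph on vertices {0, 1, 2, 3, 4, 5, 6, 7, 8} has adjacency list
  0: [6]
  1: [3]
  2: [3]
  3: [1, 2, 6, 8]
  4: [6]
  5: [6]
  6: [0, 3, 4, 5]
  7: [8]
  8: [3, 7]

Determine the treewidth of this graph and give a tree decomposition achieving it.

Each bag holds 2 vertices, so the decomposition has width 1, which upper-bounds the treewidth. G has an edge, so its treewidth is at least 1. Combining the bounds, tw(G) = 1.

Treewidth 1.
Bags: B1 = {0, 6}  B2 = {5, 6}  B3 = {3, 6}  B4 = {3, 8}  B5 = {7, 8}  B6 = {4, 6}  B7 = {2, 3}  B8 = {1, 3}
Tree: B1–B2, B1–B3, B3–B4, B4–B5, B1–B6, B3–B7, B3–B8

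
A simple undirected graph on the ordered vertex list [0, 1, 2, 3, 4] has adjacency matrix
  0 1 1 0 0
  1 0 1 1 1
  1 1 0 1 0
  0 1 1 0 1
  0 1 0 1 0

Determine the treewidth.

A width-2 tree decomposition is:
Bags: B1 = {0, 1, 2}  B2 = {1, 2, 3}  B3 = {1, 3, 4}
Tree: B1–B2, B2–B3
Every bag has size at most 3, so the width is 3 − 1 = 2 and tw(G) ≤ 2. For the lower bound, the 3 vertices {0, 1, 2} are pairwise adjacent, and any tree decomposition puts a clique entirely inside one bag — forcing width ≥ 2. Combining the bounds, tw(G) = 2.

2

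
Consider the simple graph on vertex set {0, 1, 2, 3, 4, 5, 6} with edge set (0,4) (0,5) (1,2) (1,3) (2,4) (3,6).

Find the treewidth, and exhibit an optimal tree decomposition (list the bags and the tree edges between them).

Treewidth 1.
One such decomposition:
Bags: B1 = {3, 6}  B2 = {1, 3}  B3 = {1, 2}  B4 = {2, 4}  B5 = {0, 4}  B6 = {0, 5}
Tree: B1–B2, B2–B3, B3–B4, B4–B5, B5–B6

The largest bag has 2 vertices, giving width 1; this decomposition certifies tw(G) ≤ 1. Since G has at least one edge (e.g. 6–3), it is not an edgeless graph, so tw(G) ≥ 1. Hence tw(G) = 1 exactly.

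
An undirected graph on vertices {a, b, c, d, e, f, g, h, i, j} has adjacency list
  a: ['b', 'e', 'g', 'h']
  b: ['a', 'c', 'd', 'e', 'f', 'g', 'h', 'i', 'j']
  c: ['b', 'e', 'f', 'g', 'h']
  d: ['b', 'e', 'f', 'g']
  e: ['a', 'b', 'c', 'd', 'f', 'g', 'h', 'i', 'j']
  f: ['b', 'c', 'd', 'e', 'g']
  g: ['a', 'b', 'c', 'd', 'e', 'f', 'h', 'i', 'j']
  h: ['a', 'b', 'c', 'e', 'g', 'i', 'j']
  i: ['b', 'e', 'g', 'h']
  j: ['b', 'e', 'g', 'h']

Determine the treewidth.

4

A width-4 tree decomposition is:
Bags: B1 = {b, c, e, f, g}  B2 = {b, c, e, g, h}  B3 = {b, e, g, h, j}  B4 = {b, d, e, f, g}  B5 = {a, b, e, g, h}  B6 = {b, e, g, h, i}
Tree: B1–B2, B2–B3, B1–B4, B3–B5, B5–B6
Each bag holds 5 vertices, so the decomposition has width 4, which upper-bounds the treewidth. For the lower bound, the 5 vertices {b, d, e, f, g} are pairwise adjacent, and any tree decomposition puts a clique entirely inside one bag — forcing width ≥ 4. The upper and lower bounds meet at 4, so that is the treewidth.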